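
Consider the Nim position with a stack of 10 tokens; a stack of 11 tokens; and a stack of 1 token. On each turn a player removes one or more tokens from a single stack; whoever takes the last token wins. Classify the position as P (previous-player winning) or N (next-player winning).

P-position

Nim-sum: 10 ^ 11 ^ 1 = 0.
The nim-sum is 0, so this is a P-position: the player to move is in a losing position under optimal play.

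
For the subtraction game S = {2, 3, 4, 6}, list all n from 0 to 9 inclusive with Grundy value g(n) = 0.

0, 1, 8, 9

Compute g(0), g(1), … for moves {2, 3, 4, 6}:
g(0) = mex{} = 0
g(1) = mex{} = 0
g(2) = mex{0} = 1
g(3) = mex{0} = 1
g(4) = mex{0,1} = 2
g(5) = mex{0,1} = 2
g(6) = mex{0,1,2} = 3
g(7) = mex{0,1,2} = 3
g(8) = mex{1,2,3} = 0
g(9) = mex{1,2,3} = 0
The P-positions (g = 0) in 0..9 are 0, 1, 8, 9.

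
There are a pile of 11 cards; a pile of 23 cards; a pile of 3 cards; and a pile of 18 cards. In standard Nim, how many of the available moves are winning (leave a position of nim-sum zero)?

1

Compute the nim-sum pairwise:
11 ^ 23 = 28
28 ^ 3 = 31
31 ^ 18 = 13
The overall nim-sum is X = 13. A pile of size p has a winning move iff p XOR X < p (reduce it to p XOR X).
  11: 11 XOR 13 = 6 < 11 — winning move (to 6).
  23: 23 XOR 13 = 26 ≥ 23 — no move.
  3: 3 XOR 13 = 14 ≥ 3 — no move.
  18: 18 XOR 13 = 31 ≥ 18 — no move.
That gives 1 winning move.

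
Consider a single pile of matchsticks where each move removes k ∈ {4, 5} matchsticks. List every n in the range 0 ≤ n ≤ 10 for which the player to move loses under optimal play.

Compute g(0), g(1), … for moves {4, 5}:
k:     0  1  2  3  4  5  6  7  8  9 10
g(k):  0  0  0  0  1  1  1  1  2  0  0
The P-positions (g = 0) in 0..10 are 0, 1, 2, 3, 9, 10.

0, 1, 2, 3, 9, 10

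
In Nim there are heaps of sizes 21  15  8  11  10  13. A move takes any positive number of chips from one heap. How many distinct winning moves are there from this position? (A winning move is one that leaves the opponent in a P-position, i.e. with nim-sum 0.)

Nim-sum: 21 ⊕ 15 ⊕ 8 ⊕ 11 ⊕ 10 ⊕ 13 = 30.
The overall nim-sum is X = 30. A heap of size p has a winning move iff p XOR X < p (reduce it to p XOR X).
  21: 21 XOR 30 = 11 < 21 — winning move (to 11).
  15: 15 XOR 30 = 17 ≥ 15 — no move.
  8: 8 XOR 30 = 22 ≥ 8 — no move.
  11: 11 XOR 30 = 21 ≥ 11 — no move.
  10: 10 XOR 30 = 20 ≥ 10 — no move.
  13: 13 XOR 30 = 19 ≥ 13 — no move.
That gives 1 winning move.

1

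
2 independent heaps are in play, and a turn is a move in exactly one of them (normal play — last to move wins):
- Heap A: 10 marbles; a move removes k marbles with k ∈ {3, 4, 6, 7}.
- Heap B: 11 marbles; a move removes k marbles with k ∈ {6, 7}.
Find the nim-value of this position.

For heap A, compute g(0), g(1), … with moves {3, 4, 6, 7}:
g(0) = mex{} = 0
g(1) = mex{} = 0
g(2) = mex{} = 0
g(3) = mex{0} = 1
g(4) = mex{0} = 1
g(5) = mex{0} = 1
g(6) = mex{0,1} = 2
g(7) = mex{0,1} = 2
g(8) = mex{0,1} = 2
g(9) = mex{0,1,2} = 3
g(10) = mex{1,2} = 0
So g(10) = 0.
Build the Grundy sequence for heap B with g(k) = mex{g(k−s) : s ∈ {6, 7}, s ≤ k}:
k:     0  1  2  3  4  5  6  7  8  9 10 11
g(k):  0  0  0  0  0  0  1  1  1  1  1  1
So g(11) = 1.
The value of a disjunctive sum is the nim-sum of the parts.
Combined value = 0 ⊕ 1 = 1.

1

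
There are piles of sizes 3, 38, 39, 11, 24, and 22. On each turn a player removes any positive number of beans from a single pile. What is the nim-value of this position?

Nim-sum: 3 XOR 38 XOR 39 XOR 11 XOR 24 XOR 22 = 7.

7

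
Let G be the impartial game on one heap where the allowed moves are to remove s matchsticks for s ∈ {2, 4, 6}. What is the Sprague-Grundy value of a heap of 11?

Grundy values for subtraction set {2, 4, 6}:
g(0) = mex{} = 0
g(1) = mex{} = 0
g(2) = mex{0} = 1
g(3) = mex{0} = 1
g(4) = mex{0,1} = 2
g(5) = mex{0,1} = 2
g(6) = mex{0,1,2} = 3
g(7) = mex{0,1,2} = 3
g(8) = mex{1,2,3} = 0
g(9) = mex{1,2,3} = 0
g(10) = mex{0,2,3} = 1
g(11) = mex{0,2,3} = 1
So g(11) = 1.

1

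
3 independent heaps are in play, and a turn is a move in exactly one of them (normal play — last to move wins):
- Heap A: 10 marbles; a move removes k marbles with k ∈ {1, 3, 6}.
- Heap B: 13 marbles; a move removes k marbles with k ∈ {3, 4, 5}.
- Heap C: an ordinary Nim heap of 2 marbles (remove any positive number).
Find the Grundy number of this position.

Grundy values for heap A (subtraction set {1, 3, 6}):
k:     0  1  2  3  4  5  6  7  8  9 10
g(k):  0  1  0  1  0  1  2  3  2  0  1
So g(10) = 1.
For heap B, compute g(0), g(1), … with moves {3, 4, 5}:
g(0) = mex{} = 0
g(1) = mex{} = 0
g(2) = mex{} = 0
g(3) = mex{0} = 1
g(4) = mex{0} = 1
g(5) = mex{0} = 1
g(6) = mex{0,1} = 2
g(7) = mex{0,1} = 2
g(8) = mex{1} = 0
g(9) = mex{1,2} = 0
g(10) = mex{1,2} = 0
g(11) = mex{0,2} = 1
g(12) = mex{0,2} = 1
g(13) = mex{0} = 1
So g(13) = 1.
Heap C is a plain Nim heap of size 2, so its Grundy value is 2.
The value of a disjunctive sum is the nim-sum of the parts.
Combined value = 1 ⊕ 1 ⊕ 2 = 2.

2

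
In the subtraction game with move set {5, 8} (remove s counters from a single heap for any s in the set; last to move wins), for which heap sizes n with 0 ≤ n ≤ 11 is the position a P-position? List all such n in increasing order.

0, 1, 2, 3, 4

Grundy values for subtraction set {5, 8}:
k:     0  1  2  3  4  5  6  7  8  9 10 11
g(k):  0  0  0  0  0  1  1  1  1  1  2  2
The P-positions (g = 0) in 0..11 are 0, 1, 2, 3, 4.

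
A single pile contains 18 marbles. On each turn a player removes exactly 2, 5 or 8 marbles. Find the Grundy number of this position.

Compute g(0), g(1), … for moves {2, 5, 8}:
k:     0  1  2  3  4  5  6  7  8  9 10 11 12 13 14 15 16 17 18
g(k):  0  0  1  1  0  2  1  0  2  1  0  0  1  1  0  2  1  0  2
So g(18) = 2.

2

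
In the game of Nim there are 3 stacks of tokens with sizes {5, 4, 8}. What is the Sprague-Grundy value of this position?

9

Compute the nim-sum pairwise:
5 ⊕ 4 = 1
1 ⊕ 8 = 9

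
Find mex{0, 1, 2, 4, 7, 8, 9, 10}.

The values 0, 1, 2 are all present; 3 is the first non-negative integer missing from the set.

3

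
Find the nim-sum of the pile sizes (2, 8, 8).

2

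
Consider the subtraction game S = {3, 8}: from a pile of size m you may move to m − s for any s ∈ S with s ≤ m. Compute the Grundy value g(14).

1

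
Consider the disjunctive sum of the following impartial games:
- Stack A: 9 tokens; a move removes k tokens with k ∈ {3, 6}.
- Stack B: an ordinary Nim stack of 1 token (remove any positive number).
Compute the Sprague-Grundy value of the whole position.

1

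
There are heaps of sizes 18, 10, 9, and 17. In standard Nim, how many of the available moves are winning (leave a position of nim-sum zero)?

0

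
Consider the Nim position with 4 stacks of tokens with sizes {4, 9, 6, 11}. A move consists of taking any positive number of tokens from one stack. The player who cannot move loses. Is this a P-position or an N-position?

Nim-sum: 4 ^ 9 ^ 6 ^ 11 = 0.
The nim-sum is 0, so this is a P-position: the player to move is in a losing position under optimal play.

P-position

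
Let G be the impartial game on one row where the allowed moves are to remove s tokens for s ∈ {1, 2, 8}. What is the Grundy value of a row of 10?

1

Build the Grundy sequence with g(k) = mex{g(k−s) : s ∈ {1, 2, 8}, s ≤ k}:
g(0) = mex{} = 0
g(1) = mex{0} = 1
g(2) = mex{0,1} = 2
g(3) = mex{1,2} = 0
g(4) = mex{0,2} = 1
g(5) = mex{0,1} = 2
g(6) = mex{1,2} = 0
g(7) = mex{0,2} = 1
g(8) = mex{0,1} = 2
g(9) = mex{1,2} = 0
g(10) = mex{0,2} = 1
So g(10) = 1.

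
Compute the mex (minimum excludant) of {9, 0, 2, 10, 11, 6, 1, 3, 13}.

4

The values 0, 1, 2, 3 are all present; 4 is the first non-negative integer missing from the set.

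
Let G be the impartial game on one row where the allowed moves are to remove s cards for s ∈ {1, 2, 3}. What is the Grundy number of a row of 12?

0

Grundy values for subtraction set {1, 2, 3}:
g(0) = mex{} = 0
g(1) = mex{0} = 1
g(2) = mex{0,1} = 2
g(3) = mex{0,1,2} = 3
g(4) = mex{1,2,3} = 0
g(5) = mex{0,2,3} = 1
g(6) = mex{0,1,3} = 2
g(7) = mex{0,1,2} = 3
g(8) = mex{1,2,3} = 0
g(9) = mex{0,2,3} = 1
g(10) = mex{0,1,3} = 2
g(11) = mex{0,1,2} = 3
g(12) = mex{1,2,3} = 0
So g(12) = 0.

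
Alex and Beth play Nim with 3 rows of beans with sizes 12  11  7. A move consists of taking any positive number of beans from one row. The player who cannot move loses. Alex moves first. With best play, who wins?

Beth wins

In binary:
  1100  (12)
  1011  (11)
  0111  (7)
  ----
  0000  (0)
The nim-sum is 0, so this is a P-position: the player to move is in a losing position under optimal play; Alex is about to move from it and so loses — Beth wins.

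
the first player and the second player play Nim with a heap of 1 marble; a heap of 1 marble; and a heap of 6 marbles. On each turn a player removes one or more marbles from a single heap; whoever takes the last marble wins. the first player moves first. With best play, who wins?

Bitwise XOR of the heap sizes:
  001  (1)
  001  (1)
  110  (6)
  ---
  110  (6)
The nim-sum is 6 ≠ 0, so this is an N-position: the player to move can win; the first player has a winning move.

the first player wins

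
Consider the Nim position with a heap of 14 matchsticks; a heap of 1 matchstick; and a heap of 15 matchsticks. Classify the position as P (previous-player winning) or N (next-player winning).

Compute the nim-sum pairwise:
14 XOR 1 = 15
15 XOR 15 = 0
The nim-sum is 0, so this is a P-position: the player to move is in a losing position under optimal play.

P-position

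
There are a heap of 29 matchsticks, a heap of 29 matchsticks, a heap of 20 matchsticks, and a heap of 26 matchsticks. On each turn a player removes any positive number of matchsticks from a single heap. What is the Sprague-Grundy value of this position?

14

Nim-sum: 29 ^ 29 ^ 20 ^ 26 = 14.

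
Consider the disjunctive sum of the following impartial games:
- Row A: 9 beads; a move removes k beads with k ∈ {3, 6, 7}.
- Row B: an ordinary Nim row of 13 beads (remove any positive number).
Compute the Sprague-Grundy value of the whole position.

14

For row A, compute g(0), g(1), … with moves {3, 6, 7}:
k:     0  1  2  3  4  5  6  7  8  9
g(k):  0  0  0  1  1  1  2  2  2  3
So g(9) = 3.
Row B is a plain Nim row of size 13, so its Grundy value is 13.
The value of a disjunctive sum is the nim-sum of the parts.
Combined value = 3 ⊕ 13 = 14.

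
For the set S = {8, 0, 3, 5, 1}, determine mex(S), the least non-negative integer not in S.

The values 0, 1 are all present; 2 is the first non-negative integer missing from the set.

2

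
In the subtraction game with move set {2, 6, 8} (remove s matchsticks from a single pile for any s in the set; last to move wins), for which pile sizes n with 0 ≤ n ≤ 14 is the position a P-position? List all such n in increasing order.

Build the Grundy sequence with g(k) = mex{g(k−s) : s ∈ {2, 6, 8}, s ≤ k}:
k:     0  1  2  3  4  5  6  7  8  9 10 11 12 13 14
g(k):  0  0  1  1  0  0  1  1  2  2  3  3  2  2  0
The P-positions (g = 0) in 0..14 are 0, 1, 4, 5, 14.

0, 1, 4, 5, 14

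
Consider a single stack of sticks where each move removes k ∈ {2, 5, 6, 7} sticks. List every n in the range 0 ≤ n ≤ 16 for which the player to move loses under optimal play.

Build the Grundy sequence with g(k) = mex{g(k−s) : s ∈ {2, 5, 6, 7}, s ≤ k}:
k:     0  1  2  3  4  5  6  7  8  9 10 11 12 13 14 15 16
g(k):  0  0  1  1  0  2  1  3  2  2  3  3  0  0  1  1  0
The P-positions (g = 0) in 0..16 are 0, 1, 4, 12, 13, 16.

0, 1, 4, 12, 13, 16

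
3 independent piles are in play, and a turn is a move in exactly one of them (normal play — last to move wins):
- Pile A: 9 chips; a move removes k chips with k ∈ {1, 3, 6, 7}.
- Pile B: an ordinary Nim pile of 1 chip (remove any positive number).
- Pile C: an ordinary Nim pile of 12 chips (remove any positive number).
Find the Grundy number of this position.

14

Grundy values for pile A (subtraction set {1, 3, 6, 7}):
k:     0  1  2  3  4  5  6  7  8  9
g(k):  0  1  0  1  0  1  2  3  2  3
So g(9) = 3.
Pile B is a plain Nim pile of size 1, so its Grundy value is 1.
Pile C is a plain Nim pile of size 12, so its Grundy value is 12.
By the Sprague-Grundy theorem, the Grundy value of a sum of independent games is the XOR of the component values.
Combined value = 3 ⊕ 1 ⊕ 12 = 14.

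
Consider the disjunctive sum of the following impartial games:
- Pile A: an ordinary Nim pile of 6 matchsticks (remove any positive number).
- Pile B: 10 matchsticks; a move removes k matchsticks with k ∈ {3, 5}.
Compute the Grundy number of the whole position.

Pile A is a plain Nim pile of size 6, so its Grundy value is 6.
Build the Grundy sequence for pile B with g(k) = mex{g(k−s) : s ∈ {3, 5}, s ≤ k}:
g(0) = mex{} = 0
g(1) = mex{} = 0
g(2) = mex{} = 0
g(3) = mex{0} = 1
g(4) = mex{0} = 1
g(5) = mex{0} = 1
g(6) = mex{0,1} = 2
g(7) = mex{0,1} = 2
g(8) = mex{1} = 0
g(9) = mex{1,2} = 0
g(10) = mex{1,2} = 0
So g(10) = 0.
The value of a disjunctive sum is the nim-sum of the parts.
Combined value = 6 ⊕ 0 = 6.

6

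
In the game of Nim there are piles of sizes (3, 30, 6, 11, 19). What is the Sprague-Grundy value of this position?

3

Bitwise XOR of the heap sizes:
  00011  (3)
  11110  (30)
  00110  (6)
  01011  (11)
  10011  (19)
  -----
  00011  (3)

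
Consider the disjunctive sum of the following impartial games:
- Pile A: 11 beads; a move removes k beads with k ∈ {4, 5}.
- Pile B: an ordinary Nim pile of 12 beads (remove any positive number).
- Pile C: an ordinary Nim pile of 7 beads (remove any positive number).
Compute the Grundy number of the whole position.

For pile A, compute g(0), g(1), … with moves {4, 5}:
k:     0  1  2  3  4  5  6  7  8  9 10 11
g(k):  0  0  0  0  1  1  1  1  2  0  0  0
So g(11) = 0.
Pile B is a plain Nim pile of size 12, so its Grundy value is 12.
Pile C is a plain Nim pile of size 7, so its Grundy value is 7.
By the Sprague-Grundy theorem, the Grundy value of a sum of independent games is the XOR of the component values.
Combined value = 0 ⊕ 12 ⊕ 7 = 11.

11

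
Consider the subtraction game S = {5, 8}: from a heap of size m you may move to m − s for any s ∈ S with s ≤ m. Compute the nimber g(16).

0

Grundy values for subtraction set {5, 8}:
k:     0  1  2  3  4  5  6  7  8  9 10 11 12 13 14 15 16
g(k):  0  0  0  0  0  1  1  1  1  1  2  2  2  0  0  0  0
So g(16) = 0.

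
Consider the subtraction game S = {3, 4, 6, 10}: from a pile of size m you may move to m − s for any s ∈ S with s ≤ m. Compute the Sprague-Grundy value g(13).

4

Grundy values for subtraction set {3, 4, 6, 10}:
k:     0  1  2  3  4  5  6  7  8  9 10 11 12 13
g(k):  0  0  0  1  1  1  2  2  2  0  3  3  1  4
So g(13) = 4.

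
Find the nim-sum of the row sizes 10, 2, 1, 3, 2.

8

Compute the nim-sum pairwise:
10 ⊕ 2 = 8
8 ⊕ 1 = 9
9 ⊕ 3 = 10
10 ⊕ 2 = 8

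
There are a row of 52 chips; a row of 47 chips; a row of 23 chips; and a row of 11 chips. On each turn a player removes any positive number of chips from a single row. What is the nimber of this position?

7

In binary:
  110100  (52)
  101111  (47)
  010111  (23)
  001011  (11)
  ------
  000111  (7)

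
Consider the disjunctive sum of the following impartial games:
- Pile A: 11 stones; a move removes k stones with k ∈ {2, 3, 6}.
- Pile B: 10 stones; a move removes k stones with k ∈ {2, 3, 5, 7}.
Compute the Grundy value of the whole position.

Build the Grundy sequence for pile A with g(k) = mex{g(k−s) : s ∈ {2, 3, 6}, s ≤ k}:
k:     0  1  2  3  4  5  6  7  8  9 10 11
g(k):  0  0  1  1  2  0  3  1  2  0  0  1
So g(11) = 1.
Grundy values for pile B (subtraction set {2, 3, 5, 7}):
k:     0  1  2  3  4  5  6  7  8  9 10
g(k):  0  0  1  1  2  2  3  3  4  0  0
So g(10) = 0.
By the Sprague-Grundy theorem, the Grundy value of a sum of independent games is the XOR of the component values.
Combined value = 1 ⊕ 0 = 1.

1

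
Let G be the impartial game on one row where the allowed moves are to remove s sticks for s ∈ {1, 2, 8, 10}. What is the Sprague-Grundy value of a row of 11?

Grundy values for subtraction set {1, 2, 8, 10}:
k:     0  1  2  3  4  5  6  7  8  9 10 11
g(k):  0  1  2  0  1  2  0  1  2  0  1  2
So g(11) = 2.

2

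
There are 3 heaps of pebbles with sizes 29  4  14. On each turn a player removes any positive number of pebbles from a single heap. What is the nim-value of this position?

Compute the nim-sum pairwise:
29 ^ 4 = 25
25 ^ 14 = 23

23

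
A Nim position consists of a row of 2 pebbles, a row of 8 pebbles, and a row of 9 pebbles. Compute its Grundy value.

In binary:
  0010  (2)
  1000  (8)
  1001  (9)
  ----
  0011  (3)

3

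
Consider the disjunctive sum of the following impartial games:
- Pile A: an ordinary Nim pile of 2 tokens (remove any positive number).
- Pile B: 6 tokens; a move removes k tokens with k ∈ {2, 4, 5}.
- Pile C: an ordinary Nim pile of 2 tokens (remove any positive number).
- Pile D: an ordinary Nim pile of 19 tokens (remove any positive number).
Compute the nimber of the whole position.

16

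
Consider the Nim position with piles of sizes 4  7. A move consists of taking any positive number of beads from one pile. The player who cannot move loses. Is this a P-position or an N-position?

N-position

In binary:
  100  (4)
  111  (7)
  ---
  011  (3)
The nim-sum is 3 ≠ 0, so this is an N-position: the player to move can win.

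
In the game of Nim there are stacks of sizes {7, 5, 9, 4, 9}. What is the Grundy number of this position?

Nim-sum: 7 XOR 5 XOR 9 XOR 4 XOR 9 = 6.

6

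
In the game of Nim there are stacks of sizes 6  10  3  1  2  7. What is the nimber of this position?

Bitwise XOR of the heap sizes:
  0110  (6)
  1010  (10)
  0011  (3)
  0001  (1)
  0010  (2)
  0111  (7)
  ----
  1011  (11)

11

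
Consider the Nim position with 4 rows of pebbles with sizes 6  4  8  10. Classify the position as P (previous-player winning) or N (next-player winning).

Compute the nim-sum pairwise:
6 XOR 4 = 2
2 XOR 8 = 10
10 XOR 10 = 0
The nim-sum is 0, so this is a P-position: the player to move is in a losing position under optimal play.

P-position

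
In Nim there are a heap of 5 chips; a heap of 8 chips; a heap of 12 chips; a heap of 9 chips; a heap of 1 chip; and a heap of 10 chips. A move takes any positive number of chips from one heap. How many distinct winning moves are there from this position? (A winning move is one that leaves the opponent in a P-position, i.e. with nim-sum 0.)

1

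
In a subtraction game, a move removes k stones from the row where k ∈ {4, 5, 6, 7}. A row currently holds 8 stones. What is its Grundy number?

2

Grundy values for subtraction set {4, 5, 6, 7}:
k:     0  1  2  3  4  5  6  7  8
g(k):  0  0  0  0  1  1  1  1  2
So g(8) = 2.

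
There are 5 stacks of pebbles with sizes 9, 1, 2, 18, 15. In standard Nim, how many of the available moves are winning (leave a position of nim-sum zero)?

1

Nim-sum: 9 ^ 1 ^ 2 ^ 18 ^ 15 = 23.
The overall nim-sum is X = 23. A stack of size p has a winning move iff p XOR X < p (reduce it to p XOR X).
  9: 9 XOR 23 = 30 ≥ 9 — no move.
  1: 1 XOR 23 = 22 ≥ 1 — no move.
  2: 2 XOR 23 = 21 ≥ 2 — no move.
  18: 18 XOR 23 = 5 < 18 — winning move (to 5).
  15: 15 XOR 23 = 24 ≥ 15 — no move.
That gives 1 winning move.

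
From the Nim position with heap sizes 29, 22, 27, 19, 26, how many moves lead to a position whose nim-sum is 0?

5

Compute the nim-sum pairwise:
29 ⊕ 22 = 11
11 ⊕ 27 = 16
16 ⊕ 19 = 3
3 ⊕ 26 = 25
The overall nim-sum is X = 25. A heap of size p has a winning move iff p XOR X < p (reduce it to p XOR X).
  29: 29 XOR 25 = 4 < 29 — winning move (to 4).
  22: 22 XOR 25 = 15 < 22 — winning move (to 15).
  27: 27 XOR 25 = 2 < 27 — winning move (to 2).
  19: 19 XOR 25 = 10 < 19 — winning move (to 10).
  26: 26 XOR 25 = 3 < 26 — winning move (to 3).
That gives 5 winning moves.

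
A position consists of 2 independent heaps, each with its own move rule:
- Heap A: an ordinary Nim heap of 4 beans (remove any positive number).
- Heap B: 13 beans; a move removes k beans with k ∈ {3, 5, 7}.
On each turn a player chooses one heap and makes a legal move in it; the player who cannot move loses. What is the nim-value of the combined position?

5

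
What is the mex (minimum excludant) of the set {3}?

0

0 is not in the set, so the mex is 0.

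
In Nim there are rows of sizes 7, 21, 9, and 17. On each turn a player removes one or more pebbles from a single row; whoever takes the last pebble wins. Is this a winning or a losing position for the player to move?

Winning position

Nim-sum: 7 XOR 21 XOR 9 XOR 17 = 10.
The nim-sum is 10 ≠ 0, so this is an N-position: the player to move can win.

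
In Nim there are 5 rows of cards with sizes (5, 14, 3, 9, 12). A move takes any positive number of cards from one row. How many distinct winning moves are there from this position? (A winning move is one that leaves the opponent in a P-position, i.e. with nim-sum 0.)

Bitwise XOR of the heap sizes:
  0101  (5)
  1110  (14)
  0011  (3)
  1001  (9)
  1100  (12)
  ----
  1101  (13)
The overall nim-sum is X = 13. A row of size p has a winning move iff p XOR X < p (reduce it to p XOR X).
  5: 5 XOR 13 = 8 ≥ 5 — no move.
  14: 14 XOR 13 = 3 < 14 — winning move (to 3).
  3: 3 XOR 13 = 14 ≥ 3 — no move.
  9: 9 XOR 13 = 4 < 9 — winning move (to 4).
  12: 12 XOR 13 = 1 < 12 — winning move (to 1).
That gives 3 winning moves.

3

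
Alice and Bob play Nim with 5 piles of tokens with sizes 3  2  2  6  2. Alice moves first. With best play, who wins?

Alice wins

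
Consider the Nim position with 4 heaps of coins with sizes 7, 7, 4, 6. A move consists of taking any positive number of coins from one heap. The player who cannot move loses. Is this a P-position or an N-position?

N-position

Compute the nim-sum pairwise:
7 XOR 7 = 0
0 XOR 4 = 4
4 XOR 6 = 2
The nim-sum is 2 ≠ 0, so this is an N-position: the player to move can win.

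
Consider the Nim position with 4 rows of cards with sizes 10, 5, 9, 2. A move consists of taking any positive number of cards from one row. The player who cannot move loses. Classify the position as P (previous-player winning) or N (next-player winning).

N-position

In binary:
  1010  (10)
  0101  (5)
  1001  (9)
  0010  (2)
  ----
  0100  (4)
The nim-sum is 4 ≠ 0, so this is an N-position: the player to move can win.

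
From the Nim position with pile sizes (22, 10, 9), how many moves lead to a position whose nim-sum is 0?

Compute the nim-sum pairwise:
22 ^ 10 = 28
28 ^ 9 = 21
The overall nim-sum is X = 21. A pile of size p has a winning move iff p XOR X < p (reduce it to p XOR X).
  22: 22 XOR 21 = 3 < 22 — winning move (to 3).
  10: 10 XOR 21 = 31 ≥ 10 — no move.
  9: 9 XOR 21 = 28 ≥ 9 — no move.
That gives 1 winning move.

1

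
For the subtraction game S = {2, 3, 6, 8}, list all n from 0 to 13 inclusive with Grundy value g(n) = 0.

0, 1, 5, 10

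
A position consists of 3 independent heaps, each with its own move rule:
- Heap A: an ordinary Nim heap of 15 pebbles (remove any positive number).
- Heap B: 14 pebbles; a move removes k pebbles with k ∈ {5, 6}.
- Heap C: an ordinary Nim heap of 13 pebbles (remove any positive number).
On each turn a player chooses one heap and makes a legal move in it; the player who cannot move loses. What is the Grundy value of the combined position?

2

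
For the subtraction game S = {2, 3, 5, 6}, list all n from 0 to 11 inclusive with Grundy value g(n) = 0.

0, 1, 8, 9

Compute g(0), g(1), … for moves {2, 3, 5, 6}:
g(0) = mex{} = 0
g(1) = mex{} = 0
g(2) = mex{0} = 1
g(3) = mex{0} = 1
g(4) = mex{0,1} = 2
g(5) = mex{0,1} = 2
g(6) = mex{0,1,2} = 3
g(7) = mex{0,1,2} = 3
g(8) = mex{1,2,3} = 0
g(9) = mex{1,2,3} = 0
g(10) = mex{0,2,3} = 1
g(11) = mex{0,2,3} = 1
The P-positions (g = 0) in 0..11 are 0, 1, 8, 9.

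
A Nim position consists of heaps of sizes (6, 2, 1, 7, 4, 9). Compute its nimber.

15

Compute the nim-sum pairwise:
6 ^ 2 = 4
4 ^ 1 = 5
5 ^ 7 = 2
2 ^ 4 = 6
6 ^ 9 = 15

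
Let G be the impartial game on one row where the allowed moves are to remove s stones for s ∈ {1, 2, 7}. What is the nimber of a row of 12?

Compute g(0), g(1), … for moves {1, 2, 7}:
k:     0  1  2  3  4  5  6  7  8  9 10 11 12
g(k):  0  1  2  0  1  2  0  1  2  0  1  2  0
So g(12) = 0.

0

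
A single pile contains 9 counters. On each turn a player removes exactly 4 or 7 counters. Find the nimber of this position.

Compute g(0), g(1), … for moves {4, 7}:
g(0) = mex{} = 0
g(1) = mex{} = 0
g(2) = mex{} = 0
g(3) = mex{} = 0
g(4) = mex{0} = 1
g(5) = mex{0} = 1
g(6) = mex{0} = 1
g(7) = mex{0} = 1
g(8) = mex{0,1} = 2
g(9) = mex{0,1} = 2
So g(9) = 2.

2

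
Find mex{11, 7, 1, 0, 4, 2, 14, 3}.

The values 0, 1, 2, 3, 4 are all present; 5 is the first non-negative integer missing from the set.

5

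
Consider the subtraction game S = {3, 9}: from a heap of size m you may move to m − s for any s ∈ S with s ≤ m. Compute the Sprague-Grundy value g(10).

Grundy values for subtraction set {3, 9}:
k:     0  1  2  3  4  5  6  7  8  9 10
g(k):  0  0  0  1  1  1  0  0  0  1  1
So g(10) = 1.

1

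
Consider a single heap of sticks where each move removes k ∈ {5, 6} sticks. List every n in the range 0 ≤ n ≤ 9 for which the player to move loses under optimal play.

Build the Grundy sequence with g(k) = mex{g(k−s) : s ∈ {5, 6}, s ≤ k}:
k:     0  1  2  3  4  5  6  7  8  9
g(k):  0  0  0  0  0  1  1  1  1  1
The P-positions (g = 0) in 0..9 are 0, 1, 2, 3, 4.

0, 1, 2, 3, 4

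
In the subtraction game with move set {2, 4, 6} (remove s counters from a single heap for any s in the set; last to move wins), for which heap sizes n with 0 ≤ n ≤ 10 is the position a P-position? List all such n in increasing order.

Grundy values for subtraction set {2, 4, 6}:
k:     0  1  2  3  4  5  6  7  8  9 10
g(k):  0  0  1  1  2  2  3  3  0  0  1
The P-positions (g = 0) in 0..10 are 0, 1, 8, 9.

0, 1, 8, 9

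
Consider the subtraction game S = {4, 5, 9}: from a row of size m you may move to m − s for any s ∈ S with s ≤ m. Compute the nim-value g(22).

2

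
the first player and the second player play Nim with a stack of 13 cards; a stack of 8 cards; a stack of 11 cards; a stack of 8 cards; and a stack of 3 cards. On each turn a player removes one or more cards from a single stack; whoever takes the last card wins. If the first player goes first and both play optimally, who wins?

the first player wins

Compute the nim-sum pairwise:
13 XOR 8 = 5
5 XOR 11 = 14
14 XOR 8 = 6
6 XOR 3 = 5
The nim-sum is 5 ≠ 0, so this is an N-position: the player to move can win; the first player has a winning move.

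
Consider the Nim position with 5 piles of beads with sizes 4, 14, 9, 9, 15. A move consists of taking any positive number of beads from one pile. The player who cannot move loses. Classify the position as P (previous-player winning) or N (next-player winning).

N-position

Compute the nim-sum pairwise:
4 ^ 14 = 10
10 ^ 9 = 3
3 ^ 9 = 10
10 ^ 15 = 5
The nim-sum is 5 ≠ 0, so this is an N-position: the player to move can win.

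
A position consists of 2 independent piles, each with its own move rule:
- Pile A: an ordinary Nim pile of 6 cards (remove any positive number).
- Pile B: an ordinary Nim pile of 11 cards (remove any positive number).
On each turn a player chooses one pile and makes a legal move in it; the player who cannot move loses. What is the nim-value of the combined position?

13

Pile A is a plain Nim pile of size 6, so its Grundy value is 6.
Pile B is a plain Nim pile of size 11, so its Grundy value is 11.
The value of a disjunctive sum is the nim-sum of the parts.
Combined value = 6 ⊕ 11 = 13.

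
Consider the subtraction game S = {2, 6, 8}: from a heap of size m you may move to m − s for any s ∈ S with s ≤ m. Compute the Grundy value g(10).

3

Grundy values for subtraction set {2, 6, 8}:
k:     0  1  2  3  4  5  6  7  8  9 10
g(k):  0  0  1  1  0  0  1  1  2  2  3
So g(10) = 3.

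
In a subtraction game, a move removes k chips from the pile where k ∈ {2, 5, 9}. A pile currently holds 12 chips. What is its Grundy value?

Grundy values for subtraction set {2, 5, 9}:
g(0) = mex{} = 0
g(1) = mex{} = 0
g(2) = mex{0} = 1
g(3) = mex{0} = 1
g(4) = mex{1} = 0
g(5) = mex{0,1} = 2
g(6) = mex{0} = 1
g(7) = mex{1,2} = 0
g(8) = mex{1} = 0
g(9) = mex{0} = 1
g(10) = mex{0,2} = 1
g(11) = mex{1} = 0
g(12) = mex{0,1} = 2
So g(12) = 2.

2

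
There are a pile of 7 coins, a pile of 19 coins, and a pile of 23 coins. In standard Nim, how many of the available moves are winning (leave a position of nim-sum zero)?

3

Compute the nim-sum pairwise:
7 ⊕ 19 = 20
20 ⊕ 23 = 3
The overall nim-sum is X = 3. A pile of size p has a winning move iff p XOR X < p (reduce it to p XOR X).
  7: 7 XOR 3 = 4 < 7 — winning move (to 4).
  19: 19 XOR 3 = 16 < 19 — winning move (to 16).
  23: 23 XOR 3 = 20 < 23 — winning move (to 20).
That gives 3 winning moves.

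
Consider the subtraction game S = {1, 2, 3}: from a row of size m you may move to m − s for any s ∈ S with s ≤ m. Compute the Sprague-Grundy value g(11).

3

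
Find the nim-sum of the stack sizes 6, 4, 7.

5

Compute the nim-sum pairwise:
6 XOR 4 = 2
2 XOR 7 = 5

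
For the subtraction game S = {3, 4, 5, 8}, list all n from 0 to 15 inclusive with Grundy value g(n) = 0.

Grundy values for subtraction set {3, 4, 5, 8}:
k:     0  1  2  3  4  5  6  7  8  9 10 11 12 13 14 15
g(k):  0  0  0  1  1  1  2  2  2  3  3  0  0  0  1  1
The P-positions (g = 0) in 0..15 are 0, 1, 2, 11, 12, 13.

0, 1, 2, 11, 12, 13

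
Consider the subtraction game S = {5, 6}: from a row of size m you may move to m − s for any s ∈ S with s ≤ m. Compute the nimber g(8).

1

Compute g(0), g(1), … for moves {5, 6}:
k:     0  1  2  3  4  5  6  7  8
g(k):  0  0  0  0  0  1  1  1  1
So g(8) = 1.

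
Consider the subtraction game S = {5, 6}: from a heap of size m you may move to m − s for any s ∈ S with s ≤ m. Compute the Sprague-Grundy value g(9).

1

Compute g(0), g(1), … for moves {5, 6}:
k:     0  1  2  3  4  5  6  7  8  9
g(k):  0  0  0  0  0  1  1  1  1  1
So g(9) = 1.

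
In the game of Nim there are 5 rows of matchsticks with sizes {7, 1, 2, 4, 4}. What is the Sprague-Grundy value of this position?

Write each in binary and XOR column by column:
  111  (7)
  001  (1)
  010  (2)
  100  (4)
  100  (4)
  ---
  100  (4)

4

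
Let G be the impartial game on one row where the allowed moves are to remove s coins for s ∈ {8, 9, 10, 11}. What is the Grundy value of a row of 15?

1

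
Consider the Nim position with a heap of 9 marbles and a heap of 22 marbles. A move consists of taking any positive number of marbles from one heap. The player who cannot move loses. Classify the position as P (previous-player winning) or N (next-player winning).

N-position

Write each in binary and XOR column by column:
  01001  (9)
  10110  (22)
  -----
  11111  (31)
The nim-sum is 31 ≠ 0, so this is an N-position: the player to move can win.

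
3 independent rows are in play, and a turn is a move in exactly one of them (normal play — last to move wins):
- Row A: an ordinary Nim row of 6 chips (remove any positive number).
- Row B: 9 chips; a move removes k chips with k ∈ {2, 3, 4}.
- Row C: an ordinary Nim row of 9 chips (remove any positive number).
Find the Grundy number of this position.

14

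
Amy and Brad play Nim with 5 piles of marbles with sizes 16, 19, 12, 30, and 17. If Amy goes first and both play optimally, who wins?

Brad wins

Nim-sum: 16 XOR 19 XOR 12 XOR 30 XOR 17 = 0.
The nim-sum is 0, so this is a P-position: the player to move is in a losing position under optimal play; Amy is about to move from it and so loses — Brad wins.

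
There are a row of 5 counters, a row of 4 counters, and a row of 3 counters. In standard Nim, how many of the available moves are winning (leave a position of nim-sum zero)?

Nim-sum: 5 XOR 4 XOR 3 = 2.
The overall nim-sum is X = 2. A row of size p has a winning move iff p XOR X < p (reduce it to p XOR X).
  5: 5 XOR 2 = 7 ≥ 5 — no move.
  4: 4 XOR 2 = 6 ≥ 4 — no move.
  3: 3 XOR 2 = 1 < 3 — winning move (to 1).
That gives 1 winning move.

1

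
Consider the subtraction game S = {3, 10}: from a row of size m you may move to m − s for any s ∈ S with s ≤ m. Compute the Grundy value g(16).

Grundy values for subtraction set {3, 10}:
k:     0  1  2  3  4  5  6  7  8  9 10 11 12 13 14 15 16
g(k):  0  0  0  1  1  1  0  0  0  1  1  1  2  0  0  0  1
So g(16) = 1.

1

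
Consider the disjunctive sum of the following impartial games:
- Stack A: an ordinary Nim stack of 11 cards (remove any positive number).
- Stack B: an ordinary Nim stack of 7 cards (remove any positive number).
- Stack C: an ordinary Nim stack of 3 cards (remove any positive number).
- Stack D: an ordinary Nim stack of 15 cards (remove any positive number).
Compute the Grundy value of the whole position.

Stack A is a plain Nim stack of size 11, so its Grundy value is 11.
Stack B is a plain Nim stack of size 7, so its Grundy value is 7.
Stack C is a plain Nim stack of size 3, so its Grundy value is 3.
Stack D is a plain Nim stack of size 15, so its Grundy value is 15.
By the Sprague-Grundy theorem, the Grundy value of a sum of independent games is the XOR of the component values.
Combined value = 11 XOR 7 XOR 3 XOR 15 = 0.

0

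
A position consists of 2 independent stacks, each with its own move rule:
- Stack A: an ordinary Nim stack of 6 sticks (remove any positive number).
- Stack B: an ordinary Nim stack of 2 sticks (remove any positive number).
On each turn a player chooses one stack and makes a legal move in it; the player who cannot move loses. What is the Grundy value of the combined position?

4

Stack A is a plain Nim stack of size 6, so its Grundy value is 6.
Stack B is a plain Nim stack of size 2, so its Grundy value is 2.
By the Sprague-Grundy theorem, the Grundy value of a sum of independent games is the XOR of the component values.
Combined value = 6 XOR 2 = 4.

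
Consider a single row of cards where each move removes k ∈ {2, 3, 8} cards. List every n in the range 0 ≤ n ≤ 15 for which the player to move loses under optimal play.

Grundy values for subtraction set {2, 3, 8}:
k:     0  1  2  3  4  5  6  7  8  9 10 11 12 13 14 15
g(k):  0  0  1  1  2  0  0  1  1  2  0  0  1  1  2  0
The P-positions (g = 0) in 0..15 are 0, 1, 5, 6, 10, 11, 15.

0, 1, 5, 6, 10, 11, 15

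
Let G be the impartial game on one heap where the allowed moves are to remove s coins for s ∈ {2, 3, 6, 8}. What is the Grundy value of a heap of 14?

Build the Grundy sequence with g(k) = mex{g(k−s) : s ∈ {2, 3, 6, 8}, s ≤ k}:
g(0) = mex{} = 0
g(1) = mex{} = 0
g(2) = mex{0} = 1
g(3) = mex{0} = 1
g(4) = mex{0,1} = 2
g(5) = mex{1} = 0
g(6) = mex{0,1,2} = 3
g(7) = mex{0,2} = 1
g(8) = mex{0,1,3} = 2
g(9) = mex{0,1,3} = 2
g(10) = mex{1,2} = 0
g(11) = mex{0,1,2} = 3
g(12) = mex{0,2,3} = 1
g(13) = mex{0,1,3} = 2
g(14) = mex{1,2,3} = 0
So g(14) = 0.

0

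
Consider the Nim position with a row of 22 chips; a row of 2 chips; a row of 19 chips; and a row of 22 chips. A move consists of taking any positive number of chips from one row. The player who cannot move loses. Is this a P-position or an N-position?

N-position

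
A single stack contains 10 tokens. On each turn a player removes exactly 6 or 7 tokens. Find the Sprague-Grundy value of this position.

Grundy values for subtraction set {6, 7}:
k:     0  1  2  3  4  5  6  7  8  9 10
g(k):  0  0  0  0  0  0  1  1  1  1  1
So g(10) = 1.

1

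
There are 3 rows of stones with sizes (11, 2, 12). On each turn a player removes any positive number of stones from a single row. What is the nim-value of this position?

Compute the nim-sum pairwise:
11 XOR 2 = 9
9 XOR 12 = 5

5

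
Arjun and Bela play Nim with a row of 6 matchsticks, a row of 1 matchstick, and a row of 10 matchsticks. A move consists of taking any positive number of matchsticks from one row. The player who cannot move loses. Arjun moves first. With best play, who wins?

Arjun wins

In binary:
  0110  (6)
  0001  (1)
  1010  (10)
  ----
  1101  (13)
The nim-sum is 13 ≠ 0, so this is an N-position: the player to move can win; Arjun has a winning move.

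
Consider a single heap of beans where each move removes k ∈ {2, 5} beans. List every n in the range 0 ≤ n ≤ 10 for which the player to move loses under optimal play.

Grundy values for subtraction set {2, 5}:
k:     0  1  2  3  4  5  6  7  8  9 10
g(k):  0  0  1  1  0  2  1  0  0  1  1
The P-positions (g = 0) in 0..10 are 0, 1, 4, 7, 8.

0, 1, 4, 7, 8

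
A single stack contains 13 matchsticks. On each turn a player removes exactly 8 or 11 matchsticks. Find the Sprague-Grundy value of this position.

Grundy values for subtraction set {8, 11}:
g(0) = mex{} = 0
g(1) = mex{} = 0
g(2) = mex{} = 0
g(3) = mex{} = 0
g(4) = mex{} = 0
g(5) = mex{} = 0
g(6) = mex{} = 0
g(7) = mex{} = 0
g(8) = mex{0} = 1
g(9) = mex{0} = 1
g(10) = mex{0} = 1
g(11) = mex{0} = 1
g(12) = mex{0} = 1
g(13) = mex{0} = 1
So g(13) = 1.

1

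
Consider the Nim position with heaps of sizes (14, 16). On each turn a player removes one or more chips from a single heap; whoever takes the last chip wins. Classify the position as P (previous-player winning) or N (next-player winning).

Nim-sum: 14 ^ 16 = 30.
The nim-sum is 30 ≠ 0, so this is an N-position: the player to move can win.

N-position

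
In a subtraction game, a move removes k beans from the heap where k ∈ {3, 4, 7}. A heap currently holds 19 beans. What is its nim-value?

3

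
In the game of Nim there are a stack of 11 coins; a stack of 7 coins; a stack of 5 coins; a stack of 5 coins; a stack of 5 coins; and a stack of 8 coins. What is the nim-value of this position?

Nim-sum: 11 ⊕ 7 ⊕ 5 ⊕ 5 ⊕ 5 ⊕ 8 = 1.

1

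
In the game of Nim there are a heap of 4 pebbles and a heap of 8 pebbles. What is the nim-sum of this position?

Nim-sum: 4 ⊕ 8 = 12.

12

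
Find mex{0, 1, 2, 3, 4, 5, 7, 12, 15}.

6

The values 0, 1, 2, 3, 4, 5 are all present; 6 is the first non-negative integer missing from the set.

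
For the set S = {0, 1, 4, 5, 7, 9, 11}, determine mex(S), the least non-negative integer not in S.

The values 0, 1 are all present; 2 is the first non-negative integer missing from the set.

2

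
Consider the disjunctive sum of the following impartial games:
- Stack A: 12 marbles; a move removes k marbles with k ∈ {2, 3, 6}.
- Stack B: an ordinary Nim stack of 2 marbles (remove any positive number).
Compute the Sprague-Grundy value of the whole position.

For stack A, compute g(0), g(1), … with moves {2, 3, 6}:
k:     0  1  2  3  4  5  6  7  8  9 10 11 12
g(k):  0  0  1  1  2  0  3  1  2  0  0  1  1
So g(12) = 1.
Stack B is a plain Nim stack of size 2, so its Grundy value is 2.
By the Sprague-Grundy theorem, the Grundy value of a sum of independent games is the XOR of the component values.
Combined value = 1 ⊕ 2 = 3.

3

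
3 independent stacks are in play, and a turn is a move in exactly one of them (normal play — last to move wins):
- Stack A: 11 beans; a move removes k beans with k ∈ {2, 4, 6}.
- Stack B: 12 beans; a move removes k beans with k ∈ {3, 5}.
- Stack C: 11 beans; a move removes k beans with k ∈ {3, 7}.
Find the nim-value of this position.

0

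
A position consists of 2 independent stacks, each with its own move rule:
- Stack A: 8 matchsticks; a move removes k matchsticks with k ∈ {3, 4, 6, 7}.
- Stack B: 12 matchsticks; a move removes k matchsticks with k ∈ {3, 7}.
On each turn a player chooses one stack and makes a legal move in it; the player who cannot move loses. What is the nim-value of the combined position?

2

For stack A, compute g(0), g(1), … with moves {3, 4, 6, 7}:
g(0) = mex{} = 0
g(1) = mex{} = 0
g(2) = mex{} = 0
g(3) = mex{0} = 1
g(4) = mex{0} = 1
g(5) = mex{0} = 1
g(6) = mex{0,1} = 2
g(7) = mex{0,1} = 2
g(8) = mex{0,1} = 2
So g(8) = 2.
For stack B, compute g(0), g(1), … with moves {3, 7}:
k:     0  1  2  3  4  5  6  7  8  9 10 11 12
g(k):  0  0  0  1  1  1  0  2  2  1  0  0  0
So g(12) = 0.
The value of a disjunctive sum is the nim-sum of the parts.
Combined value = 2 XOR 0 = 2.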